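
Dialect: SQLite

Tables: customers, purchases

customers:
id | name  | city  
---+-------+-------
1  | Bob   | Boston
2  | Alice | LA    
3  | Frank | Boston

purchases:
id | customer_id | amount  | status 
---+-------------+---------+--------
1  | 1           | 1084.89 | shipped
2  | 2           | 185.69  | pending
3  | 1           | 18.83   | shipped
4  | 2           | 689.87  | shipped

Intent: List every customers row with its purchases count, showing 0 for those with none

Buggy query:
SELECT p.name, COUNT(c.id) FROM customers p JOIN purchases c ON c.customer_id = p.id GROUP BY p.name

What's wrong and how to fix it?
Bug: An inner join excludes parents with zero children

Fix: Switch to LEFT JOIN to retain unmatched parent rows

Corrected query:
SELECT p.name, COUNT(c.id) FROM customers p LEFT JOIN purchases c ON c.customer_id = p.id GROUP BY p.name

Result:
name  | COUNT(c.id)
------+------------
Alice | 2          
Bob   | 2          
Frank | 0          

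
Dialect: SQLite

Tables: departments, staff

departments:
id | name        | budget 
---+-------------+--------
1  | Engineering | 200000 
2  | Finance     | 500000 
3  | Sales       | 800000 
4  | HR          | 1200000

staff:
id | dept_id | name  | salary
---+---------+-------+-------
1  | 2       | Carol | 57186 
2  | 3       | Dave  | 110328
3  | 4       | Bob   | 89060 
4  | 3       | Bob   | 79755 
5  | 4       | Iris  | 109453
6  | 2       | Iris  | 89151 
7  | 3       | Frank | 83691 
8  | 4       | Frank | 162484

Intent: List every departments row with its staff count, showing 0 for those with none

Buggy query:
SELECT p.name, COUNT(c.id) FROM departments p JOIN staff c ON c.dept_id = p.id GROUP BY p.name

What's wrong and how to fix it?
Bug: An inner join excludes parents with zero children

Fix: Switch to LEFT JOIN to retain unmatched parent rows

Corrected query:
SELECT p.name, COUNT(c.id) FROM departments p LEFT JOIN staff c ON c.dept_id = p.id GROUP BY p.name

Result:
name        | COUNT(c.id)
------------+------------
Engineering | 0          
Finance     | 2          
HR          | 3          
Sales       | 3          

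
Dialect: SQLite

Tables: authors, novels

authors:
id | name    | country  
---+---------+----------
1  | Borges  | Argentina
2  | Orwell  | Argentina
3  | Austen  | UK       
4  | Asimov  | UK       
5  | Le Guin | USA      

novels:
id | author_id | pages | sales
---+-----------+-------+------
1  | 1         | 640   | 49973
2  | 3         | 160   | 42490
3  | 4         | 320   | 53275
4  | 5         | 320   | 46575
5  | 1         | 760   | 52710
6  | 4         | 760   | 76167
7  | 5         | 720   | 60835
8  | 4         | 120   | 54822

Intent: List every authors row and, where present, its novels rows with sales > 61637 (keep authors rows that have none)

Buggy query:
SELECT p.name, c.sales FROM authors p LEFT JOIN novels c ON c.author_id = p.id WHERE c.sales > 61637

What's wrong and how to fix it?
Bug: Filtering c.sales in WHERE discards the NULL rows produced by LEFT JOIN, turning it into an inner join

Fix: Move the right-table condition into the ON clause so unmatched parents are kept

Corrected query:
SELECT p.name, c.sales FROM authors p LEFT JOIN novels c ON c.author_id = p.id AND c.sales > 61637

Result:
name    | sales
--------+------
Borges  | NULL 
Orwell  | NULL 
Austen  | NULL 
Asimov  | 76167
Le Guin | NULL 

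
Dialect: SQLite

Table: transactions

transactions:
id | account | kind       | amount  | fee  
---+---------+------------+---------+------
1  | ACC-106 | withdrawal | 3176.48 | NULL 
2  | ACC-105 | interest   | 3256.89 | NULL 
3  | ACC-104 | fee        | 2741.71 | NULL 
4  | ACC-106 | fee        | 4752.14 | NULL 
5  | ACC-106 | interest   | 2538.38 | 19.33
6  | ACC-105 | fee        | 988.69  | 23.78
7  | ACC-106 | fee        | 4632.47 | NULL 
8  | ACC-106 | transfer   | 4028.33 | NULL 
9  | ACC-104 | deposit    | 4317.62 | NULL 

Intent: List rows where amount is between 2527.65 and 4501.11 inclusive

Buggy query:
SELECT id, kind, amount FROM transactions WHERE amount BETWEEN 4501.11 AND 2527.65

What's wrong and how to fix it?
Bug: The bounds are reversed; BETWEEN a AND b requires a <= b to match anything

Fix: Swap the bounds so the smaller value comes first

Corrected query:
SELECT id, kind, amount FROM transactions WHERE amount BETWEEN 2527.65 AND 4501.11

Result:
id | kind       | amount 
---+------------+--------
1  | withdrawal | 3176.48
2  | interest   | 3256.89
3  | fee        | 2741.71
5  | interest   | 2538.38
8  | transfer   | 4028.33
9  | deposit    | 4317.62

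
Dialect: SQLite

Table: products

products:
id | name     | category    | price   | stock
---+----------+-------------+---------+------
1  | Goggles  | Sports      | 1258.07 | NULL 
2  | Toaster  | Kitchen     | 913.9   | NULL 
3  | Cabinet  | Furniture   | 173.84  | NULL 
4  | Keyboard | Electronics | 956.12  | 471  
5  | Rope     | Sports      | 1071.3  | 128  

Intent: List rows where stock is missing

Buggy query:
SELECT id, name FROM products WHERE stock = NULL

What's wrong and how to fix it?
Bug: Comparing to NULL with '=' never matches; NULL = NULL is unknown, not true

Fix: Replace '= NULL' with 'IS NULL'

Corrected query:
SELECT id, name FROM products WHERE stock IS NULL

Result:
id | name   
---+--------
1  | Goggles
2  | Toaster
3  | Cabinet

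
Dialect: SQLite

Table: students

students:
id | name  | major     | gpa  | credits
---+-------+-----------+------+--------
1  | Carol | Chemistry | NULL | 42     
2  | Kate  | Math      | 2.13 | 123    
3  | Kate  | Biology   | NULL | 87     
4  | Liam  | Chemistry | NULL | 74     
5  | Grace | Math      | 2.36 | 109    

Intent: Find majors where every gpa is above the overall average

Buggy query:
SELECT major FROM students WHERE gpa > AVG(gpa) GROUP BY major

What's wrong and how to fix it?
Bug: AVG() is an aggregate; it can't sit directly in WHERE

Fix: Compute the overall average in a scalar subquery and compare each group's MIN against it in HAVING

Corrected query:
SELECT major FROM students GROUP BY major HAVING MIN(gpa) > (SELECT AVG(gpa) FROM students)

Result:
(no rows)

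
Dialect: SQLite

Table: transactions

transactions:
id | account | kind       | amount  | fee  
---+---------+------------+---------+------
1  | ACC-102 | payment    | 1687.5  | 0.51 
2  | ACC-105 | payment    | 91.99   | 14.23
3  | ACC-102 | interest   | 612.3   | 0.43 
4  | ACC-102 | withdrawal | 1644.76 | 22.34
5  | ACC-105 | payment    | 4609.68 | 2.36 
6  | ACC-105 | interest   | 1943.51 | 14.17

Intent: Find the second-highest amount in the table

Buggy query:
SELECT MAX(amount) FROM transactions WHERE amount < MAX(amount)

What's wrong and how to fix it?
Bug: MAX(amount) on the right of the comparison is an aggregate-in-WHERE error

Fix: Compute the overall MAX in a subquery, then take MAX of rows below it

Corrected query:
SELECT MAX(amount) FROM transactions WHERE amount < (SELECT MAX(amount) FROM transactions)

Result:
MAX(amount)
-----------
1943.51    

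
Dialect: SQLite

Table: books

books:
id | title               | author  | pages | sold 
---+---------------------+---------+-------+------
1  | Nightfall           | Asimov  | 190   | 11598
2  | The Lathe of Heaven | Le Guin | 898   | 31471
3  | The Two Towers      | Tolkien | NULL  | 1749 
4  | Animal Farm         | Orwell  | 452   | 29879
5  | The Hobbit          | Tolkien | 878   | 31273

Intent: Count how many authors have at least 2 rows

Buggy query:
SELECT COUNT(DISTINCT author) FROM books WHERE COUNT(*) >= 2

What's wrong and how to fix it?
Bug: COUNT(*) cannot appear in WHERE; the per-group count doesn't exist yet

Fix: Group first with HAVING COUNT(*) >= 2, then COUNT the resulting groups

Corrected query:
SELECT COUNT(*) FROM (SELECT author FROM books GROUP BY author HAVING COUNT(*) >= 2)

Result:
COUNT(*)
--------
1       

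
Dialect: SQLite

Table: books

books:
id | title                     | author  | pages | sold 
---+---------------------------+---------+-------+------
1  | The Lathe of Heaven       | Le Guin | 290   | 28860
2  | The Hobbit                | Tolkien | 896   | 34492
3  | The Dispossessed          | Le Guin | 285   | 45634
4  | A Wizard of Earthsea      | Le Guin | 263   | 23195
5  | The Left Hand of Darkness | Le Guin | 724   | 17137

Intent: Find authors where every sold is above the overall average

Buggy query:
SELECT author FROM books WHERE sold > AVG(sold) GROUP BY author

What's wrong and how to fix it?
Bug: WHERE evaluates per row before aggregation, so AVG() is unavailable

Fix: Use a subquery for AVG and a HAVING MIN(...) filter so the condition holds for every row in the group

Corrected query:
SELECT author FROM books GROUP BY author HAVING MIN(sold) > (SELECT AVG(sold) FROM books)

Result:
author 
-------
Tolkien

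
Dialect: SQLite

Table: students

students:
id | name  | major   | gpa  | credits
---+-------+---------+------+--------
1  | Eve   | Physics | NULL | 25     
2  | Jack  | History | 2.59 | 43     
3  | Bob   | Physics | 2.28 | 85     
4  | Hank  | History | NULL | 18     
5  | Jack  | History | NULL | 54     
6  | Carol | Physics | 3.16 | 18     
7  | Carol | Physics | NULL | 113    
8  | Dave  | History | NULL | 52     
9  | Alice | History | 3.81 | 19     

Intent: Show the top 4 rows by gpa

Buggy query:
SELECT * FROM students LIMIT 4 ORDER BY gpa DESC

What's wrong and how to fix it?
Bug: ORDER BY cannot follow LIMIT; LIMIT is the final clause

Fix: Swap the clauses: ORDER BY first, then LIMIT

Corrected query:
SELECT * FROM students ORDER BY gpa DESC LIMIT 4

Result:
id | name  | major   | gpa  | credits
---+-------+---------+------+--------
9  | Alice | History | 3.81 | 19     
6  | Carol | Physics | 3.16 | 18     
2  | Jack  | History | 2.59 | 43     
3  | Bob   | Physics | 2.28 | 85     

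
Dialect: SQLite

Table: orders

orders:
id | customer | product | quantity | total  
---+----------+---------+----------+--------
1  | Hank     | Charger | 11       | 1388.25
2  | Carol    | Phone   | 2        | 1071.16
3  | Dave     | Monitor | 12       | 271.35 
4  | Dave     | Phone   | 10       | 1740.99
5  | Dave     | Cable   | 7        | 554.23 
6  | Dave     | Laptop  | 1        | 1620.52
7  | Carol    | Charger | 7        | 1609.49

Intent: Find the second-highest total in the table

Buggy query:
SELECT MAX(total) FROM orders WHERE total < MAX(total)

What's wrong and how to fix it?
Bug: MAX(total) on the right of the comparison is an aggregate-in-WHERE error

Fix: Compute the overall MAX in a subquery, then take MAX of rows below it

Corrected query:
SELECT MAX(total) FROM orders WHERE total < (SELECT MAX(total) FROM orders)

Result:
MAX(total)
----------
1620.52   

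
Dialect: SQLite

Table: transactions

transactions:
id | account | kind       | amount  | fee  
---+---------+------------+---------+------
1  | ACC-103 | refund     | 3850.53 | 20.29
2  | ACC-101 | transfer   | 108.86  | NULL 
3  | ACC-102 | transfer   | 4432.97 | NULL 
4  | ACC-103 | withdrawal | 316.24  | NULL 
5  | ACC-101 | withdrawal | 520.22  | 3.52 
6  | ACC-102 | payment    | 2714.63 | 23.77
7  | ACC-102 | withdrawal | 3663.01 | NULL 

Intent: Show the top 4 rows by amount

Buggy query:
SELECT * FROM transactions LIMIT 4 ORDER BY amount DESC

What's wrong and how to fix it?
Bug: LIMIT must come after ORDER BY

Fix: Swap the clauses: ORDER BY first, then LIMIT

Corrected query:
SELECT * FROM transactions ORDER BY amount DESC LIMIT 4

Result:
id | account | kind       | amount  | fee  
---+---------+------------+---------+------
3  | ACC-102 | transfer   | 4432.97 | NULL 
1  | ACC-103 | refund     | 3850.53 | 20.29
7  | ACC-102 | withdrawal | 3663.01 | NULL 
6  | ACC-102 | payment    | 2714.63 | 23.77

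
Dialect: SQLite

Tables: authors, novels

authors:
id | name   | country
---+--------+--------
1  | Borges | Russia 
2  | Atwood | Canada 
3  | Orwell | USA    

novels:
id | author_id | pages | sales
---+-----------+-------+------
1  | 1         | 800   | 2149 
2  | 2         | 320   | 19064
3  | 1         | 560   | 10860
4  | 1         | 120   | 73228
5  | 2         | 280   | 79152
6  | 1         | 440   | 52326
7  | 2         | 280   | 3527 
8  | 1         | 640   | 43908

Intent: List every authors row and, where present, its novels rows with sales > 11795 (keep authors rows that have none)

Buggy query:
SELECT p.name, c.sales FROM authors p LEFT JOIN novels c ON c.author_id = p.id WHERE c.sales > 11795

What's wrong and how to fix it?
Bug: A WHERE condition on the right-hand table after LEFT JOIN drops unmatched parents

Fix: Move the right-table condition into the ON clause so unmatched parents are kept

Corrected query:
SELECT p.name, c.sales FROM authors p LEFT JOIN novels c ON c.author_id = p.id AND c.sales > 11795

Result:
name   | sales
-------+------
Borges | 43908
Borges | 52326
Borges | 73228
Atwood | 19064
Atwood | 79152
Orwell | NULL 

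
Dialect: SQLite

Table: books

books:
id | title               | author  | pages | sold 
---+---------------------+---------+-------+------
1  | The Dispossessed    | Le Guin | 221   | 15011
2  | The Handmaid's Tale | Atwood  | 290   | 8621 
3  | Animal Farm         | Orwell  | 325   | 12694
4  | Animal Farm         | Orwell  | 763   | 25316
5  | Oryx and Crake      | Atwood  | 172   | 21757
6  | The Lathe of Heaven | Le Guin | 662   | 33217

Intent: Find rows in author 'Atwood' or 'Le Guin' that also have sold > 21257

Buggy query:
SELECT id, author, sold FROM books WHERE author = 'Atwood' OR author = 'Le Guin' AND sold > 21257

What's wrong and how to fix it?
Bug: AND binds tighter than OR, so this parses as author = 'Atwood' OR (author = 'Le Guin' AND sold > 21257)

Fix: Group the OR with parentheses (or use IN), then AND the threshold

Corrected query:
SELECT id, author, sold FROM books WHERE (author = 'Atwood' OR author = 'Le Guin') AND sold > 21257

Result:
id | author  | sold 
---+---------+------
5  | Atwood  | 21757
6  | Le Guin | 33217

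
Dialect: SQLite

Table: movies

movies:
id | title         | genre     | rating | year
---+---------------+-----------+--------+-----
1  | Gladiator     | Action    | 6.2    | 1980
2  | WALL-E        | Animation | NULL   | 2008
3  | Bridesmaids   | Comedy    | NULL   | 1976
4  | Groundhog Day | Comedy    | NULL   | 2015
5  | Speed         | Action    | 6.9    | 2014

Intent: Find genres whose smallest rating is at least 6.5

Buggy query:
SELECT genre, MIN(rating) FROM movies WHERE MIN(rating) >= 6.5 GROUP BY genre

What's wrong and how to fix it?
Bug: Aggregates like MIN are computed per group after WHERE runs

Fix: Use HAVING for the per-group MIN condition

Corrected query:
SELECT genre, MIN(rating) FROM movies GROUP BY genre HAVING MIN(rating) >= 6.5

Result:
(no rows)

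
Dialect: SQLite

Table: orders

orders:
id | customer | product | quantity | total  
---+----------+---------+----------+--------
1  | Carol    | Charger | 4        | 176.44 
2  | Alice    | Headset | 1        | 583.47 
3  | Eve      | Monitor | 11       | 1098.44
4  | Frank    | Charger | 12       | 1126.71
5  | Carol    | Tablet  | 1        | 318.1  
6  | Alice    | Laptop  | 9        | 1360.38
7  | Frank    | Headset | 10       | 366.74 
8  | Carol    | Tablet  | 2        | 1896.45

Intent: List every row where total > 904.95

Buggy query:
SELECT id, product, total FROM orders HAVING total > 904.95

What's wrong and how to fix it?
Bug: HAVING filters the output of aggregation, but this query has no GROUP BY and no aggregate functions, so SQLite rejects it (HAVING clause on a non-aggregate query); the condition here is per row

Fix: Replace HAVING with WHERE since the condition applies to individual rows

Corrected query:
SELECT id, product, total FROM orders WHERE total > 904.95

Result:
id | product | total  
---+---------+--------
3  | Monitor | 1098.44
4  | Charger | 1126.71
6  | Laptop  | 1360.38
8  | Tablet  | 1896.45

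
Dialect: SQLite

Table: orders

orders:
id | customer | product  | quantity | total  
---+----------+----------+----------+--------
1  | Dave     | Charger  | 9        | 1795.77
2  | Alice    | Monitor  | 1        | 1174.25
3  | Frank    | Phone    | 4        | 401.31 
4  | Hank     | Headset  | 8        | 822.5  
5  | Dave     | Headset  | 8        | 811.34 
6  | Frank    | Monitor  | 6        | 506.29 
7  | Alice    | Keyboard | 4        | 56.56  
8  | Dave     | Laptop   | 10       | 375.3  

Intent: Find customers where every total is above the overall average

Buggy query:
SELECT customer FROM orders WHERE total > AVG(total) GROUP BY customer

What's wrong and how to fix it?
Bug: AVG() is an aggregate; it can't sit directly in WHERE

Fix: Compute the overall average in a scalar subquery and compare each group's MIN against it in HAVING

Corrected query:
SELECT customer FROM orders GROUP BY customer HAVING MIN(total) > (SELECT AVG(total) FROM orders)

Result:
customer
--------
Hank    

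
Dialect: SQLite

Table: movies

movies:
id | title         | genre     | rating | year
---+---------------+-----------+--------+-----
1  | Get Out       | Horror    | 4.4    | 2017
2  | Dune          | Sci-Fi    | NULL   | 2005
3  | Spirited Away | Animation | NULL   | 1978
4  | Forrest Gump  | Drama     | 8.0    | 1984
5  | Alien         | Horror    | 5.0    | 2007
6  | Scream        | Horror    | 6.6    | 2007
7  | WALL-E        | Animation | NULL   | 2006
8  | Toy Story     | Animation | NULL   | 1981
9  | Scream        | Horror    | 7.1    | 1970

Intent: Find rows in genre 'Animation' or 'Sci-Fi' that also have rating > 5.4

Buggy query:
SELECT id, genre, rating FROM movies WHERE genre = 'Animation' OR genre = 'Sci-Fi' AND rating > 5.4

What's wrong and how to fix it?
Bug: AND binds tighter than OR, so this parses as genre = 'Animation' OR (genre = 'Sci-Fi' AND rating > 5.4)

Fix: Add parentheses around the OR so the AND applies to both alternatives

Corrected query:
SELECT id, genre, rating FROM movies WHERE (genre = 'Animation' OR genre = 'Sci-Fi') AND rating > 5.4

Result:
(no rows)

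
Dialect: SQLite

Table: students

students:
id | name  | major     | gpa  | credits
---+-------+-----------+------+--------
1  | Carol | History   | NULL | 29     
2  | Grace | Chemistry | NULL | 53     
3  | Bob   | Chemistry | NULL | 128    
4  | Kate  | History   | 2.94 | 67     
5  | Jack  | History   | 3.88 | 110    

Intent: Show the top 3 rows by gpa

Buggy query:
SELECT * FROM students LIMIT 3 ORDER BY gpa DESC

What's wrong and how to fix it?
Bug: ORDER BY cannot follow LIMIT; LIMIT is the final clause

Fix: Sort with ORDER BY, then apply LIMIT

Corrected query:
SELECT * FROM students ORDER BY gpa DESC LIMIT 3

Result:
id | name  | major   | gpa  | credits
---+-------+---------+------+--------
5  | Jack  | History | 3.88 | 110    
4  | Kate  | History | 2.94 | 67     
1  | Carol | History | NULL | 29     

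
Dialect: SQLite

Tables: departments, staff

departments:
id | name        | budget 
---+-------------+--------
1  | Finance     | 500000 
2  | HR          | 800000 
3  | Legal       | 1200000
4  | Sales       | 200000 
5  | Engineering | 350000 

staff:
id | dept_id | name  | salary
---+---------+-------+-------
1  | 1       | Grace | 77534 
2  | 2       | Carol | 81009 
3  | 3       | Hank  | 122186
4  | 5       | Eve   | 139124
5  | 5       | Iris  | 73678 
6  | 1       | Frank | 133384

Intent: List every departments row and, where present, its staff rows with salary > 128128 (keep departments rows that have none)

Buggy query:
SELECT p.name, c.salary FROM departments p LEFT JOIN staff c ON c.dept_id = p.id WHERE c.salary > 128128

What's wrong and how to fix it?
Bug: Filtering c.salary in WHERE discards the NULL rows produced by LEFT JOIN, turning it into an inner join

Fix: Put 'c.salary > 128128' in the JOIN's ON clause instead of WHERE

Corrected query:
SELECT p.name, c.salary FROM departments p LEFT JOIN staff c ON c.dept_id = p.id AND c.salary > 128128

Result:
name        | salary
------------+-------
Finance     | 133384
HR          | NULL  
Legal       | NULL  
Sales       | NULL  
Engineering | 139124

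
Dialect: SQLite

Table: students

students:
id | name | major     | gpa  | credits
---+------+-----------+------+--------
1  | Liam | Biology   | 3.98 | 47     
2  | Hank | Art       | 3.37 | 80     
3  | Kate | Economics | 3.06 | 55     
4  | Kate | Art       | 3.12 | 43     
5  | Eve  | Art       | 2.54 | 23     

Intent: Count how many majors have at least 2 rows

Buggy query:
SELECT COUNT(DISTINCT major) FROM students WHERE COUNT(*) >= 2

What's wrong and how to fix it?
Bug: WHERE filters individual rows, not groups, so a group-level COUNT is invalid there

Fix: Group first with HAVING COUNT(*) >= 2, then COUNT the resulting groups

Corrected query:
SELECT COUNT(*) FROM (SELECT major FROM students GROUP BY major HAVING COUNT(*) >= 2)

Result:
COUNT(*)
--------
1       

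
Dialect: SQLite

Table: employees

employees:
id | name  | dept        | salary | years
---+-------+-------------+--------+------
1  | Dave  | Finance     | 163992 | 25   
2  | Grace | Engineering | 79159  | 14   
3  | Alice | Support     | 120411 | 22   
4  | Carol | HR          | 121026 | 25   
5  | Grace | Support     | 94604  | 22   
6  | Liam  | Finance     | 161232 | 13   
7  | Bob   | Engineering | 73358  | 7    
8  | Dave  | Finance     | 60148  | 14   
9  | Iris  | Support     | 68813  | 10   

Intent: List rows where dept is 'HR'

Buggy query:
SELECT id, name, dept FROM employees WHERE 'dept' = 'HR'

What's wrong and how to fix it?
Bug: Single quotes denote string literals in SQL; the column name is being compared as a constant string

Fix: Reference the column as dept without single quotes

Corrected query:
SELECT id, name, dept FROM employees WHERE dept = 'HR'

Result:
id | name  | dept
---+-------+-----
4  | Carol | HR  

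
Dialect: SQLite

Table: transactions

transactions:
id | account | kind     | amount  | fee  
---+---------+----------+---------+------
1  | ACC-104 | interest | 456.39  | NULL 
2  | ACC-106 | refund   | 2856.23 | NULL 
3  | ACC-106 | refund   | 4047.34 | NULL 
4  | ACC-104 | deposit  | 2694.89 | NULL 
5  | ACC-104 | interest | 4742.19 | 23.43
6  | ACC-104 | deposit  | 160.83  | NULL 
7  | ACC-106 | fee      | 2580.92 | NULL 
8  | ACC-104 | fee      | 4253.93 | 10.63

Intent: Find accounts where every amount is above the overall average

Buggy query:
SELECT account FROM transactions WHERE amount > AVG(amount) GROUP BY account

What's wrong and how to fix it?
Bug: AVG() is an aggregate; it can't sit directly in WHERE

Fix: Compute the overall average in a scalar subquery and compare each group's MIN against it in HAVING

Corrected query:
SELECT account FROM transactions GROUP BY account HAVING MIN(amount) > (SELECT AVG(amount) FROM transactions)

Result:
(no rows)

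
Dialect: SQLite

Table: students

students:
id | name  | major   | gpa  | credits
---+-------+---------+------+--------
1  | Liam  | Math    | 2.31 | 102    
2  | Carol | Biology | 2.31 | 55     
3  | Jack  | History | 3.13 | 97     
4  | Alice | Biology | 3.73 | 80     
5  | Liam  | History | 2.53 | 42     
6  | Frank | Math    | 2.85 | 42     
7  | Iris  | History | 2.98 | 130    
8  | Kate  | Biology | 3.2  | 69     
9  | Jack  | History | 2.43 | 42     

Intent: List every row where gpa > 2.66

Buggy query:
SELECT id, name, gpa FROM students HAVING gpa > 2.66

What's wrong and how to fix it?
Bug: This is a non-aggregate query (no GROUP BY, no aggregates), so in SQLite the HAVING clause is invalid here; a row-level condition belongs in WHERE

Fix: Replace HAVING with WHERE since the condition applies to individual rows

Corrected query:
SELECT id, name, gpa FROM students WHERE gpa > 2.66

Result:
id | name  | gpa 
---+-------+-----
3  | Jack  | 3.13
4  | Alice | 3.73
6  | Frank | 2.85
7  | Iris  | 2.98
8  | Kate  | 3.2 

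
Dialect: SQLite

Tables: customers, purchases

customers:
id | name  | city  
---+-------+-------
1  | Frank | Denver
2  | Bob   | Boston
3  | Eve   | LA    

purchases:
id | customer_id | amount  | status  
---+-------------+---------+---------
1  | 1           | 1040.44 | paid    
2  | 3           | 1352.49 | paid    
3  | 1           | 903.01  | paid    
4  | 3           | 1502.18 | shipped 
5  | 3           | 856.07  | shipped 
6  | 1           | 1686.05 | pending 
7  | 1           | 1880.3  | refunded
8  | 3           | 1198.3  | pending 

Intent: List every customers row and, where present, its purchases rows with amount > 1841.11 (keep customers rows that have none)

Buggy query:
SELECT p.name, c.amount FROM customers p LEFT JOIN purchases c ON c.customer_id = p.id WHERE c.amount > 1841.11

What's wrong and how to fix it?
Bug: Filtering c.amount in WHERE discards the NULL rows produced by LEFT JOIN, turning it into an inner join

Fix: Move the right-table condition into the ON clause so unmatched parents are kept

Corrected query:
SELECT p.name, c.amount FROM customers p LEFT JOIN purchases c ON c.customer_id = p.id AND c.amount > 1841.11

Result:
name  | amount
------+-------
Frank | 1880.3
Bob   | NULL  
Eve   | NULL  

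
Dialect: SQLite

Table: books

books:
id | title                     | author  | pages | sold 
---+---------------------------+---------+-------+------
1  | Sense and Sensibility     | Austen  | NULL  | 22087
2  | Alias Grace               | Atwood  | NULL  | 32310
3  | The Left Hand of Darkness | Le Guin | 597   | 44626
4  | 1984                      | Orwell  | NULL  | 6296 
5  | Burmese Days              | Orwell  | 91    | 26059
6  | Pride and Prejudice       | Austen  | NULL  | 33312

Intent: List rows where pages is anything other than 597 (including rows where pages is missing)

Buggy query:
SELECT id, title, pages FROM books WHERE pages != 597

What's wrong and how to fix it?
Bug: 'pages != 597' is unknown when pages is NULL, so NULL rows are silently excluded

Fix: Handle NULL separately with IS NULL alongside the inequality

Corrected query:
SELECT id, title, pages FROM books WHERE pages != 597 OR pages IS NULL

Result:
id | title                 | pages
---+-----------------------+------
1  | Sense and Sensibility | NULL 
2  | Alias Grace           | NULL 
4  | 1984                  | NULL 
5  | Burmese Days          | 91   
6  | Pride and Prejudice   | NULL 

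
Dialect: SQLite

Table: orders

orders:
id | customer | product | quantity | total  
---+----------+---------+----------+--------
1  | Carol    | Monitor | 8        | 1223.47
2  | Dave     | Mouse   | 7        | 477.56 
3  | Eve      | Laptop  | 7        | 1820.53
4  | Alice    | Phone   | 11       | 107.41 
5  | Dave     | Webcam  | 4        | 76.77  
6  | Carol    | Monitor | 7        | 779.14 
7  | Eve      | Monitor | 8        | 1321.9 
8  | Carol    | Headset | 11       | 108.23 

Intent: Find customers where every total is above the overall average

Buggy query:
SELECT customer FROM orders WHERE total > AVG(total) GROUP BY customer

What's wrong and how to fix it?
Bug: AVG() is an aggregate; it can't sit directly in WHERE

Fix: Compute the overall average in a scalar subquery and compare each group's MIN against it in HAVING

Corrected query:
SELECT customer FROM orders GROUP BY customer HAVING MIN(total) > (SELECT AVG(total) FROM orders)

Result:
customer
--------
Eve     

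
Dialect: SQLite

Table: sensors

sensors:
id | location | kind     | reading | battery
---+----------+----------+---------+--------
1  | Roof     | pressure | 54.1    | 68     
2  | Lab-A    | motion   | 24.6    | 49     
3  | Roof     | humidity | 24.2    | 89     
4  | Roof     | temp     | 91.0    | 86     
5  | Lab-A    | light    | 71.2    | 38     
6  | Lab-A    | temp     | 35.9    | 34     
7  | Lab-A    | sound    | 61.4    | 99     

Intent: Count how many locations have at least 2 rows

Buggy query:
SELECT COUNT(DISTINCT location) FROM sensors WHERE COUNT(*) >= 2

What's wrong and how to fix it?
Bug: COUNT(*) cannot appear in WHERE; the per-group count doesn't exist yet

Fix: Use a subquery that GROUPs and filters with HAVING, then count its rows

Corrected query:
SELECT COUNT(*) FROM (SELECT location FROM sensors GROUP BY location HAVING COUNT(*) >= 2)

Result:
COUNT(*)
--------
2       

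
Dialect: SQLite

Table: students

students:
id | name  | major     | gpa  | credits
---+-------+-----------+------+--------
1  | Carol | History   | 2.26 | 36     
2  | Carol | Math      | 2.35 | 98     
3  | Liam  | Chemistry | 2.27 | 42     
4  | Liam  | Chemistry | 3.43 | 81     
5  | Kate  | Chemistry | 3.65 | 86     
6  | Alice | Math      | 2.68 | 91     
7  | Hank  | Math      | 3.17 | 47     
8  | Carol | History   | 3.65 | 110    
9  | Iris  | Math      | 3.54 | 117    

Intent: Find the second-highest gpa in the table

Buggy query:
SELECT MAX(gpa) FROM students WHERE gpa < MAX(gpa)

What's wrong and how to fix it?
Bug: The inner MAX is an aggregate inside WHERE, which is not allowed

Fix: Compute the overall MAX in a subquery, then take MAX of rows below it

Corrected query:
SELECT MAX(gpa) FROM students WHERE gpa < (SELECT MAX(gpa) FROM students)

Result:
MAX(gpa)
--------
3.54    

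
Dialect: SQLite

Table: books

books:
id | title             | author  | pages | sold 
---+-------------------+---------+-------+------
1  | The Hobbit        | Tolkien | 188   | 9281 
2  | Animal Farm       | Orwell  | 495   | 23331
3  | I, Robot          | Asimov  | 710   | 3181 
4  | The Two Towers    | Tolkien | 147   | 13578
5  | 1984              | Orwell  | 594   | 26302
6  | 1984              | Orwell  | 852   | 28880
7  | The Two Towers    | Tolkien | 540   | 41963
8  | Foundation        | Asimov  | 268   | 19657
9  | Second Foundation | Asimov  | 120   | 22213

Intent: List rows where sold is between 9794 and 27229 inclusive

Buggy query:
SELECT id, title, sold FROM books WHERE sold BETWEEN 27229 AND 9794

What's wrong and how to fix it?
Bug: BETWEEN expects the lower bound first; with 27229 AND 9794 the range is empty

Fix: Write BETWEEN 9794 AND 27229

Corrected query:
SELECT id, title, sold FROM books WHERE sold BETWEEN 9794 AND 27229

Result:
id | title             | sold 
---+-------------------+------
2  | Animal Farm       | 23331
4  | The Two Towers    | 13578
5  | 1984              | 26302
8  | Foundation        | 19657
9  | Second Foundation | 22213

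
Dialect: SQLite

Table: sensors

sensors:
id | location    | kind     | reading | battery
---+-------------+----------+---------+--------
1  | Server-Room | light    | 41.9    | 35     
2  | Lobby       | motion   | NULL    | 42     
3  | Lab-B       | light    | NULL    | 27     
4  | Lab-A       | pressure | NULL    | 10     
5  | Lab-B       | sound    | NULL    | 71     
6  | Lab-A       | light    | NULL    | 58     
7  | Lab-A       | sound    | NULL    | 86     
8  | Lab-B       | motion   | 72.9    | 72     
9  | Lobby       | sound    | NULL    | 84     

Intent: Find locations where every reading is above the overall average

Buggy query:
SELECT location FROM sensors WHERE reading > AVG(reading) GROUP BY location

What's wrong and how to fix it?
Bug: AVG() is an aggregate; it can't sit directly in WHERE

Fix: Compute the overall average in a scalar subquery and compare each group's MIN against it in HAVING

Corrected query:
SELECT location FROM sensors GROUP BY location HAVING MIN(reading) > (SELECT AVG(reading) FROM sensors)

Result:
location
--------
Lab-B   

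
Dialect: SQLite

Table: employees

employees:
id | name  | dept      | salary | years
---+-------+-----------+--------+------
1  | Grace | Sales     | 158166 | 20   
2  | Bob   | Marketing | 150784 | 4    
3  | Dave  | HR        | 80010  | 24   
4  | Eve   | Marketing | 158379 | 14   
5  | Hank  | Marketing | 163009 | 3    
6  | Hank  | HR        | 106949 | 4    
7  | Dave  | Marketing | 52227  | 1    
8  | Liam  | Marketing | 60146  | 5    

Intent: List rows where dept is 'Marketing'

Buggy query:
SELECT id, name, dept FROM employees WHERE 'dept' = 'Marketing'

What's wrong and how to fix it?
Bug: 'dept' in single quotes is a string literal, not the column; the comparison is literal-vs-literal and never true

Fix: Reference the column as dept without single quotes

Corrected query:
SELECT id, name, dept FROM employees WHERE dept = 'Marketing'

Result:
id | name | dept     
---+------+----------
2  | Bob  | Marketing
4  | Eve  | Marketing
5  | Hank | Marketing
7  | Dave | Marketing
8  | Liam | Marketing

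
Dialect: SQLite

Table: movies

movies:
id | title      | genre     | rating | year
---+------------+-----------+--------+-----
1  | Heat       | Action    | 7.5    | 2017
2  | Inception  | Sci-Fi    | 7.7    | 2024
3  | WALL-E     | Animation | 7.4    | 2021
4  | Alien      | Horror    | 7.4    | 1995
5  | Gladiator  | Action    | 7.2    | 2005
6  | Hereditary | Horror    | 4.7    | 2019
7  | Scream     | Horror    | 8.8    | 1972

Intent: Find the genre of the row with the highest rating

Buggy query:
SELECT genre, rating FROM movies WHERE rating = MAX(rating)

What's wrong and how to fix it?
Bug: MAX(rating) is an aggregate and cannot be used directly in WHERE

Fix: Wrap MAX in a scalar subquery so WHERE compares against a single value

Corrected query:
SELECT genre, rating FROM movies WHERE rating = (SELECT MAX(rating) FROM movies)

Result:
genre  | rating
-------+-------
Horror | 8.8   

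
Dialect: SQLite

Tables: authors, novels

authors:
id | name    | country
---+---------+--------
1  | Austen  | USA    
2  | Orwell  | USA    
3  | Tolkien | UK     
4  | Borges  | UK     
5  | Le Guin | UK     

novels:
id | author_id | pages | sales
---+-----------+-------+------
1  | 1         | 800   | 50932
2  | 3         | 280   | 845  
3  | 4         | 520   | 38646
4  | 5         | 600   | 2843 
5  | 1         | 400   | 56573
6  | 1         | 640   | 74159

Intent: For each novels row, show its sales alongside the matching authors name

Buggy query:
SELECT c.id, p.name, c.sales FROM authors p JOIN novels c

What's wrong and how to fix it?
Bug: Missing join condition: each novels row is matched to all authors rows instead of just its own

Fix: Specify the join condition linking the foreign key to the parent id

Corrected query:
SELECT c.id, p.name, c.sales FROM authors p JOIN novels c ON c.author_id = p.id

Result:
id | name    | sales
---+---------+------
1  | Austen  | 50932
2  | Tolkien | 845  
3  | Borges  | 38646
4  | Le Guin | 2843 
5  | Austen  | 56573
6  | Austen  | 74159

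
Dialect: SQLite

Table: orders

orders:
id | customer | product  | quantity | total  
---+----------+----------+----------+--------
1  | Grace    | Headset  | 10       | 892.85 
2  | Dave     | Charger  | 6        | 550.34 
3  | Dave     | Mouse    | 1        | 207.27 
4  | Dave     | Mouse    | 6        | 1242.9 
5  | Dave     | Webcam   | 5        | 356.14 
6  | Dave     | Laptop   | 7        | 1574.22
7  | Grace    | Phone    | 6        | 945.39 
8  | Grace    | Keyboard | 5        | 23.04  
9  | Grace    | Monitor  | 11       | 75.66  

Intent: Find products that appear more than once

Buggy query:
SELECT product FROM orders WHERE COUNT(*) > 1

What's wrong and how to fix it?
Bug: WHERE can't reference COUNT(*); aggregates are computed after WHERE

Fix: GROUP BY product, then filter groups with HAVING COUNT(*) > 1

Corrected query:
SELECT product FROM orders GROUP BY product HAVING COUNT(*) > 1

Result:
product
-------
Mouse  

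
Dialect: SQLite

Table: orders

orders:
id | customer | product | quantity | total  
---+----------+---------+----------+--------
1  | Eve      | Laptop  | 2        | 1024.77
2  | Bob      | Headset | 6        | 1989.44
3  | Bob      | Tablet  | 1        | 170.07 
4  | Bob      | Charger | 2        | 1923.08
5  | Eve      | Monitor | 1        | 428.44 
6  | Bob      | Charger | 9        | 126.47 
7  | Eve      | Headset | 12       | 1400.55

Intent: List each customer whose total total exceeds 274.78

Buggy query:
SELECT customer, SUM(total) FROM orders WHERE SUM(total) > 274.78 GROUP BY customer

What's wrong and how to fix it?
Bug: SUM(total) is an aggregate, but WHERE filters rows before aggregation

Fix: Use HAVING (which filters groups after aggregation) instead of WHERE

Corrected query:
SELECT customer, SUM(total) FROM orders GROUP BY customer HAVING SUM(total) > 274.78

Result:
customer | SUM(total)
---------+-----------
Bob      | 4209.06   
Eve      | 2853.76   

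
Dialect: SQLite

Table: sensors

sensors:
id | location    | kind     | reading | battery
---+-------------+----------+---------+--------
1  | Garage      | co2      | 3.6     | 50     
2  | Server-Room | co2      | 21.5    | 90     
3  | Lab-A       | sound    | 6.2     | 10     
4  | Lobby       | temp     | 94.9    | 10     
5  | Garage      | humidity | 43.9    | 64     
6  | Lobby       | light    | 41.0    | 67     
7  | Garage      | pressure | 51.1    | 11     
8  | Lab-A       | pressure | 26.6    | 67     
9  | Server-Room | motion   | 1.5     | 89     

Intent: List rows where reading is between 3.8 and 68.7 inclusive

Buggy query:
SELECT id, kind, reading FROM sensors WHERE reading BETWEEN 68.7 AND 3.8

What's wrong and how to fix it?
Bug: The bounds are reversed; BETWEEN a AND b requires a <= b to match anything

Fix: Swap the bounds so the smaller value comes first

Corrected query:
SELECT id, kind, reading FROM sensors WHERE reading BETWEEN 3.8 AND 68.7

Result:
id | kind     | reading
---+----------+--------
2  | co2      | 21.5   
3  | sound    | 6.2    
5  | humidity | 43.9   
6  | light    | 41     
7  | pressure | 51.1   
8  | pressure | 26.6   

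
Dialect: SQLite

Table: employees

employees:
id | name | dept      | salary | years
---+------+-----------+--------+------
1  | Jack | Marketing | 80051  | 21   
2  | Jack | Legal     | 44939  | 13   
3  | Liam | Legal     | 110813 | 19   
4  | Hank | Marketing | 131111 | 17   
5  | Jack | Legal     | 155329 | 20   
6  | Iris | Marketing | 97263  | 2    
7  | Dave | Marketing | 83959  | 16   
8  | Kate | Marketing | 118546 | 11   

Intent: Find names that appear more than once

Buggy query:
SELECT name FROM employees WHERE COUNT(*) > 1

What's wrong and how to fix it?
Bug: COUNT(*) is an aggregate and cannot be used in WHERE

Fix: Group first, then use HAVING for the count condition

Corrected query:
SELECT name FROM employees GROUP BY name HAVING COUNT(*) > 1

Result:
name
----
Jack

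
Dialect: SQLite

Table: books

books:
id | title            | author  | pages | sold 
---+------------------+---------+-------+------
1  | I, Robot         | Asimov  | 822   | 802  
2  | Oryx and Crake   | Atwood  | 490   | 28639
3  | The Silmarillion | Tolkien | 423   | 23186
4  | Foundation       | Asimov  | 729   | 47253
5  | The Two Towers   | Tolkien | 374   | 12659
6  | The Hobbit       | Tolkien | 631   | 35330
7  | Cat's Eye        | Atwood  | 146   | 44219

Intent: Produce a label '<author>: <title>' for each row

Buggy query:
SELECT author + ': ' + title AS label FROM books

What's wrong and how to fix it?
Bug: SQLite uses || for string concatenation; + coerces text to numbers (yielding 0)

Fix: Replace + with || to concatenate text

Corrected query:
SELECT author || ': ' || title AS label FROM books

Result:
label                    
-------------------------
Asimov: I, Robot         
Atwood: Oryx and Crake   
Tolkien: The Silmarillion
Asimov: Foundation       
Tolkien: The Two Towers  
Tolkien: The Hobbit      
Atwood: Cat's Eye        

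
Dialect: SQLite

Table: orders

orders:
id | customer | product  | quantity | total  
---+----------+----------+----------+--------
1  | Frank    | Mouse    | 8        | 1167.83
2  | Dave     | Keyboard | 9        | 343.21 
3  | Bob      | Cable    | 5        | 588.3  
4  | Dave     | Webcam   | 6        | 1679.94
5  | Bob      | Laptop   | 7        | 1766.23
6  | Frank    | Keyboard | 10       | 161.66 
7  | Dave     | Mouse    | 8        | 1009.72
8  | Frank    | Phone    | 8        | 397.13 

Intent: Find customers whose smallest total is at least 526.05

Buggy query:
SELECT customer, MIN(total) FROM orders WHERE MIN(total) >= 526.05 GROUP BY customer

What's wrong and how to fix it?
Bug: Aggregates like MIN are computed per group after WHERE runs

Fix: Use HAVING for the per-group MIN condition

Corrected query:
SELECT customer, MIN(total) FROM orders GROUP BY customer HAVING MIN(total) >= 526.05

Result:
customer | MIN(total)
---------+-----------
Bob      | 588.3     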